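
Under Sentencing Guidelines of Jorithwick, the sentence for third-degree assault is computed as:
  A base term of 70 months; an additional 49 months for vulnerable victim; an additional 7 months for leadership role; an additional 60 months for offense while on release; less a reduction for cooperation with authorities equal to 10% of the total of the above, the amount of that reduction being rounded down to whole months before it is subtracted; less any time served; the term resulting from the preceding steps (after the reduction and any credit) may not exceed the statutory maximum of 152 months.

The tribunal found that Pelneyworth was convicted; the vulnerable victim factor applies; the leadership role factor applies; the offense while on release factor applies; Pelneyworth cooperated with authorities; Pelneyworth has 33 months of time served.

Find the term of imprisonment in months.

Vulnerable victim enhancement: +49 months
Leadership role enhancement: +7 months
Offense while on release enhancement: +60 months
Adjusted term: 70 months + 49 months + 7 months + 60 months = 186 months
Cooperation with authorities reduction: 10% of 186 months = 18 months (rounded down)
After reduction: 186 − 18 = 168 months
Less time served: 168 months − 33 months = 135 months
Cap at 152 months: 135 months is within the cap, no reduction.

135 months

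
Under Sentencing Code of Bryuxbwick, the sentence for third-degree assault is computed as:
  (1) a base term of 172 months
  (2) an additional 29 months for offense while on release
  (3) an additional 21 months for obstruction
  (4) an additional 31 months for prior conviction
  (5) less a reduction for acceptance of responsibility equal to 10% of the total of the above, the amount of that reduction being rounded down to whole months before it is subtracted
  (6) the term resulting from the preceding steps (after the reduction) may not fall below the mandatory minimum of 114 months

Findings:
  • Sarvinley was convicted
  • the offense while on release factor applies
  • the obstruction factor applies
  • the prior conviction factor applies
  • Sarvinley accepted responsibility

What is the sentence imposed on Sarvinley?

Offense while on release enhancement: +29 months
Obstruction enhancement: +21 months
Prior conviction enhancement: +31 months
Adjusted term: 172 months + 29 months + 21 months + 31 months = 253 months
Acceptance of responsibility reduction: 10% of 253 months = 25 months (rounded down)
After reduction: 253 − 25 = 228 months
Minimum 114 months: 228 months meets the minimum, no increase.

228 months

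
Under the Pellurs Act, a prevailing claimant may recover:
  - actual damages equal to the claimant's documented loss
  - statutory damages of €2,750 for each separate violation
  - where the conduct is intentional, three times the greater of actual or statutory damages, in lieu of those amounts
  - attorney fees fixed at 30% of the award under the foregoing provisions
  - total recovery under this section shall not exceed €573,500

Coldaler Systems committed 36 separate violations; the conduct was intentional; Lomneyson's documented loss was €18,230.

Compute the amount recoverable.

€386,100

Statutory damages: 36 × €2,750 = €99,000
Greater of actual damages (€18,230) or statutory damages (€99,000): €99,000
Trebled: 3 × €99,000 = €297,000
Attorney fees: 30% of €297,000 = €89,100
Total before cap: €297,000 + €89,100 = €386,100
Cap at €573,500: €386,100 is within the cap, no reduction.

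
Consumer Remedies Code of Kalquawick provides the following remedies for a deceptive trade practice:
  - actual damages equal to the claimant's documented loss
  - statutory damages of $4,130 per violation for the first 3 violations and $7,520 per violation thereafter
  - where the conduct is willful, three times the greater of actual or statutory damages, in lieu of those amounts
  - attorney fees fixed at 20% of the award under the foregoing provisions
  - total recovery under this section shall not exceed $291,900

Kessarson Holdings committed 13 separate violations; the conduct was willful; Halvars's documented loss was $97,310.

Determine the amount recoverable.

First 3 violations: 3 × $4,130 = $12,390
Remaining violations: (13 − 3) × $7,520 = $75,200
Statutory damages: $12,390 + $75,200 = $87,590
Greater of actual damages ($97,310) or statutory damages ($87,590): $97,310
Trebled: 3 × $97,310 = $291,930
Attorney fees: 20% of $291,930 = $58,386
Total before cap: $291,930 + $58,386 = $350,316
Cap at $291,900: $350,316 exceeds the cap → $291,900

$291,900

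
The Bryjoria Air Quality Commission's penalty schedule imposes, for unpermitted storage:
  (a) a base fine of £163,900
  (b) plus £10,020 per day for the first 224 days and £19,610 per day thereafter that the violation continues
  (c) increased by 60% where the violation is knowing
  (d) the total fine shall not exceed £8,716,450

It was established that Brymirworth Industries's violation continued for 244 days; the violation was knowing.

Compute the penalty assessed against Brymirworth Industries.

£4,480,928

First 224 days: 224 × £10,020 = £2,244,480
Remaining days: (244 − 224) × £19,610 = £392,200
Per-day component: £2,244,480 + £392,200 = £2,636,680
Base plus per-day: £163,900 + £2,636,680 = £2,800,580
Enhancement: 60% of £2,800,580 = £1,680,348
Enhanced fine: £2,800,580 + £1,680,348 = £4,480,928
Cap at £8,716,450: £4,480,928 is within the cap, no reduction.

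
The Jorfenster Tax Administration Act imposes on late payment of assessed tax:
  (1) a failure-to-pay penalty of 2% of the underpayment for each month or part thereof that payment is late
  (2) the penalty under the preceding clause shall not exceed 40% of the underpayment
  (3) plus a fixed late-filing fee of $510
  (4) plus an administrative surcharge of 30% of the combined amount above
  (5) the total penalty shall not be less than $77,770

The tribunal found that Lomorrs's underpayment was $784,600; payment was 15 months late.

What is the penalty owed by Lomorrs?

$306,657

Accrued rate: 2% × 15 = 30%, capped at 40% → 30%
Failure-to-pay penalty: 30% of $784,600 = $235,380
Penalty before surcharge: $235,380 + $510 = $235,890
Administrative surcharge: 30% of $235,890 = $70,767
Total penalty: $235,890 + $70,767 = $306,657
Minimum $77,770: $306,657 meets the minimum, no increase.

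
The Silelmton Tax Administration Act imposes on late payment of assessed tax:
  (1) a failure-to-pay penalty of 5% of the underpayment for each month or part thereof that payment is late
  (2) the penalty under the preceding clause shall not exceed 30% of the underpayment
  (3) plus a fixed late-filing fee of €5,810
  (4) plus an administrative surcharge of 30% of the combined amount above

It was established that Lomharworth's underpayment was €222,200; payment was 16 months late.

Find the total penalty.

€94,211

Accrued rate: 5% × 16 = 80%, capped at 30% → 30%
Failure-to-pay penalty: 30% of €222,200 = €66,660
Penalty before surcharge: €66,660 + €5,810 = €72,470
Administrative surcharge: 30% of €72,470 = €21,741
Total penalty: €72,470 + €21,741 = €94,211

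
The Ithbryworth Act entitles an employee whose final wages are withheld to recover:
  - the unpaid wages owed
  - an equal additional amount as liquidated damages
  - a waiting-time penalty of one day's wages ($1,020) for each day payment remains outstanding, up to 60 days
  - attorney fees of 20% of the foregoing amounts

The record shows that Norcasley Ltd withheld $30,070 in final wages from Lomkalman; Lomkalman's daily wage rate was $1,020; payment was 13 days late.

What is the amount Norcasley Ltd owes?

$88,080

Liquidated damages (equal amount): $30,070
Penalty days: min(13, 60) = 13
Waiting-time penalty: 13 × $1,020 = $13,260
Subtotal: $30,070 + $30,070 + $13,260 = $73,400
Attorney fees: 20% of $73,400 = $14,680
Total award: $73,400 + $14,680 = $88,080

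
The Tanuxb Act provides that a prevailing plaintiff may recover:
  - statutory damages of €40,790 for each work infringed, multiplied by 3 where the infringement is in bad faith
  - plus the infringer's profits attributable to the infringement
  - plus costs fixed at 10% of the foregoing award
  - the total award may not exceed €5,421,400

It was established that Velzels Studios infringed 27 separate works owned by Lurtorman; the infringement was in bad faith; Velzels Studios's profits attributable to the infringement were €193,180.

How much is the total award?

€3,846,887

Statutory damages: 27 × €40,790 = €1,101,330
Trebled: 3 × €1,101,330 = €3,303,990
Combined award: €3,303,990 + €193,180 = €3,497,170
Costs: 10% of €3,497,170 = €349,717
Award plus costs: €3,497,170 + €349,717 = €3,846,887
Cap at €5,421,400: €3,846,887 is within the cap, no reduction.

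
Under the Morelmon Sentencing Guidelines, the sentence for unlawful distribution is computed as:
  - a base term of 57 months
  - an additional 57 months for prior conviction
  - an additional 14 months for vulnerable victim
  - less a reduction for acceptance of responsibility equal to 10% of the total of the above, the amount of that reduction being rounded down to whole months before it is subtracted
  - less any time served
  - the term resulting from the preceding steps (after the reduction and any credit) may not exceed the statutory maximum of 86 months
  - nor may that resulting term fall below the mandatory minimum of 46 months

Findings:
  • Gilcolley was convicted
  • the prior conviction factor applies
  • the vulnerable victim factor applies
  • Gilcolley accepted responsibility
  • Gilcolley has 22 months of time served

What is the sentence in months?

Sentence: 86 months

Prior conviction enhancement: +57 months
Vulnerable victim enhancement: +14 months
Adjusted term: 57 months + 57 months + 14 months = 128 months
Acceptance of responsibility reduction: 10% of 128 months = 12 months (rounded down)
After reduction: 128 − 12 = 116 months
Less time served: 116 months − 22 months = 94 months
Cap at 86 months: 94 months exceeds the cap → 86 months
Minimum 46 months: 86 months meets the minimum, no increase.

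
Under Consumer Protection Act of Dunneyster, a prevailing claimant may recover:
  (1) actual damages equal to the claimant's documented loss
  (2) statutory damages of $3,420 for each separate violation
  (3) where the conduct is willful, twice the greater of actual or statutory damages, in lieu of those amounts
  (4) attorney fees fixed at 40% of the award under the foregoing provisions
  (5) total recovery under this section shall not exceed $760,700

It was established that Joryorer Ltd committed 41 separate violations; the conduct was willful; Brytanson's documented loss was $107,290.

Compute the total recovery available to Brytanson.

$392,616

Statutory damages: 41 × $3,420 = $140,220
Greater of actual damages ($107,290) or statutory damages ($140,220): $140,220
Doubled: 2 × $140,220 = $280,440
Attorney fees: 40% of $280,440 = $112,176
Total before cap: $280,440 + $112,176 = $392,616
Cap at $760,700: $392,616 is within the cap, no reduction.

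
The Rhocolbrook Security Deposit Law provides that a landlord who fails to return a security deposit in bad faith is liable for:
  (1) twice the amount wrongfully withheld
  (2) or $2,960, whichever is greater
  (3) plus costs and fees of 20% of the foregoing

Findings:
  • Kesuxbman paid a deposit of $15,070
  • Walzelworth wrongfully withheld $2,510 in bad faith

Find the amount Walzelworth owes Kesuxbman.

Doubled: 2 × $2,510 = $5,020
Minimum $2,960: $5,020 meets the minimum, no increase.
Costs and fees: 20% of $5,020 = $1,004
Total recovery: $5,020 + $1,004 = $6,024

$6,024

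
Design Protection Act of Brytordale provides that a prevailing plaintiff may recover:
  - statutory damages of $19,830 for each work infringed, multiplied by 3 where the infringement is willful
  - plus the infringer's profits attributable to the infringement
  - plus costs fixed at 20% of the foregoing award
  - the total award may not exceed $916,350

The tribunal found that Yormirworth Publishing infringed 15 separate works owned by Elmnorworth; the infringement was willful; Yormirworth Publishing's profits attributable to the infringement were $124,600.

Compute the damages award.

$916,350

Statutory damages: 15 × $19,830 = $297,450
Trebled: 3 × $297,450 = $892,350
Combined award: $892,350 + $124,600 = $1,016,950
Costs: 20% of $1,016,950 = $203,390
Award plus costs: $1,016,950 + $203,390 = $1,220,340
Cap at $916,350: $1,220,340 exceeds the cap → $916,350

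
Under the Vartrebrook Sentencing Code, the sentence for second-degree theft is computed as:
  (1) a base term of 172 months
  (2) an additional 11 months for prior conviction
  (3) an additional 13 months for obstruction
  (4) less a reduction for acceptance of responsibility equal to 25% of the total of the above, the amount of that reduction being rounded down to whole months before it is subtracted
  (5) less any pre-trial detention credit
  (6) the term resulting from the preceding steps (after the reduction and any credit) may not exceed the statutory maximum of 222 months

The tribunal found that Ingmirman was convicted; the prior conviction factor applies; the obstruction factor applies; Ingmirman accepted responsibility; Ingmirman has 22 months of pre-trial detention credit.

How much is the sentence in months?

Prior conviction enhancement: +11 months
Obstruction enhancement: +13 months
Adjusted term: 172 months + 11 months + 13 months = 196 months
Acceptance of responsibility reduction: 25% of 196 months = 49 months (rounded down)
After reduction: 196 − 49 = 147 months
Less pre-trial detention credit: 147 months − 22 months = 125 months
Cap at 222 months: 125 months is within the cap, no reduction.

125 months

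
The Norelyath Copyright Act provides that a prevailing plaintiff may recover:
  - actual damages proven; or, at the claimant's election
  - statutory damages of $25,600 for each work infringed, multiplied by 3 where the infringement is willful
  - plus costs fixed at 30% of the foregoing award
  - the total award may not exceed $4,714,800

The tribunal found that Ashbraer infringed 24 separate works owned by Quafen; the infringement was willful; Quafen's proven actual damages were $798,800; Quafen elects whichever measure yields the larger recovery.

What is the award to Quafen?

$2,396,160

Statutory damages: 24 × $25,600 = $614,400
Trebled: 3 × $614,400 = $1,843,200
Greater of actual damages ($798,800) or enhanced statutory damages ($1,843,200): $1,843,200
Costs: 30% of $1,843,200 = $552,960
Award plus costs: $1,843,200 + $552,960 = $2,396,160
Cap at $4,714,800: $2,396,160 is within the cap, no reduction.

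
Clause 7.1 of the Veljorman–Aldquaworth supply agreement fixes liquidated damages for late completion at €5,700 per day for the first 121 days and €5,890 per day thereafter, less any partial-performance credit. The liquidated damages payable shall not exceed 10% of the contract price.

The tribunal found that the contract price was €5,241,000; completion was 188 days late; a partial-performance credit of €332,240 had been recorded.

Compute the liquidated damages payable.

€524,100

First 121 days: 121 × €5,700 = €689,700
Remaining days: (188 − 121) × €5,890 = €394,630
Accrued per-day damages: €689,700 + €394,630 = €1,084,330
Less partial-performance credit: €1,084,330 − €332,240 = €752,090
Cap: 10% of €5,241,000 = €524,100
Cap at €524,100: €752,090 exceeds the cap → €524,100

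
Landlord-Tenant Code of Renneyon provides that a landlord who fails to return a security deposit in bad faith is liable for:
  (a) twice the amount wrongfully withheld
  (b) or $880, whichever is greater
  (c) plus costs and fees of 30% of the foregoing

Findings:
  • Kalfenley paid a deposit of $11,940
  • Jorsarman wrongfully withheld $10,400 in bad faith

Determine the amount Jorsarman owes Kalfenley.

Recovery: $27,040

Doubled: 2 × $10,400 = $20,800
Minimum $880: $20,800 meets the minimum, no increase.
Costs and fees: 30% of $20,800 = $6,240
Total recovery: $20,800 + $6,240 = $27,040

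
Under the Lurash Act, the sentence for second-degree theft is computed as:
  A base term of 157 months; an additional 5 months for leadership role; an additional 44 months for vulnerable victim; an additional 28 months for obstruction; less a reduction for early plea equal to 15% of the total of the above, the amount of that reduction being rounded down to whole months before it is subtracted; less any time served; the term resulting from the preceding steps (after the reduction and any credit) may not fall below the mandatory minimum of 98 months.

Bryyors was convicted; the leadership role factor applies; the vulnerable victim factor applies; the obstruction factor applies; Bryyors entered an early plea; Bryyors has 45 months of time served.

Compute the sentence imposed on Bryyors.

154 months

Leadership role enhancement: +5 months
Vulnerable victim enhancement: +44 months
Obstruction enhancement: +28 months
Adjusted term: 157 months + 5 months + 44 months + 28 months = 234 months
Early plea reduction: 15% of 234 months = 35 months (rounded down)
After reduction: 234 − 35 = 199 months
Less time served: 199 months − 45 months = 154 months
Minimum 98 months: 154 months meets the minimum, no increase.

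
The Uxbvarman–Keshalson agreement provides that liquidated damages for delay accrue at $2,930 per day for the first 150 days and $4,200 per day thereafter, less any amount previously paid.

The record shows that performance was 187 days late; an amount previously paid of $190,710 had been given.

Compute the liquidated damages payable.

First 150 days: 150 × $2,930 = $439,500
Remaining days: (187 − 150) × $4,200 = $155,400
Accrued per-day damages: $439,500 + $155,400 = $594,900
Less amount previously paid: $594,900 − $190,710 = $404,190

$404,190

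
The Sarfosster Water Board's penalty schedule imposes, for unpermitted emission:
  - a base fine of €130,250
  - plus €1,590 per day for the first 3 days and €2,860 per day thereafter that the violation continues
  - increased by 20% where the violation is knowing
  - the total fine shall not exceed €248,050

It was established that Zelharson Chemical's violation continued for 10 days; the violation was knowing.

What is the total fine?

€186,048

First 3 days: 3 × €1,590 = €4,770
Remaining days: (10 − 3) × €2,860 = €20,020
Per-day component: €4,770 + €20,020 = €24,790
Base plus per-day: €130,250 + €24,790 = €155,040
Enhancement: 20% of €155,040 = €31,008
Enhanced fine: €155,040 + €31,008 = €186,048
Cap at €248,050: €186,048 is within the cap, no reduction.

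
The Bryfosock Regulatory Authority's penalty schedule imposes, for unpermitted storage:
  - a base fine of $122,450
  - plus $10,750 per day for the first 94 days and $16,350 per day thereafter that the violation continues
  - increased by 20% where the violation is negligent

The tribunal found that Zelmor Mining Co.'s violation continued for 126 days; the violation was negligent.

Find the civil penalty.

$1,987,380

First 94 days: 94 × $10,750 = $1,010,500
Remaining days: (126 − 94) × $16,350 = $523,200
Per-day component: $1,010,500 + $523,200 = $1,533,700
Base plus per-day: $122,450 + $1,533,700 = $1,656,150
Enhancement: 20% of $1,656,150 = $331,230
Enhanced fine: $1,656,150 + $331,230 = $1,987,380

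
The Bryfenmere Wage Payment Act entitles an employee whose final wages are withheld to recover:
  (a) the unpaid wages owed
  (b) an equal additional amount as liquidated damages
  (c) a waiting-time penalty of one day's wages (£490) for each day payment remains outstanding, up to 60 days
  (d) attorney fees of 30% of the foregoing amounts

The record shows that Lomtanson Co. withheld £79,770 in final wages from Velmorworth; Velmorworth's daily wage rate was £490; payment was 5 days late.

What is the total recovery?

£210,587

Liquidated damages (equal amount): £79,770
Penalty days: min(5, 60) = 5
Waiting-time penalty: 5 × £490 = £2,450
Subtotal: £79,770 + £79,770 + £2,450 = £161,990
Attorney fees: 30% of £161,990 = £48,597
Total award: £161,990 + £48,597 = £210,587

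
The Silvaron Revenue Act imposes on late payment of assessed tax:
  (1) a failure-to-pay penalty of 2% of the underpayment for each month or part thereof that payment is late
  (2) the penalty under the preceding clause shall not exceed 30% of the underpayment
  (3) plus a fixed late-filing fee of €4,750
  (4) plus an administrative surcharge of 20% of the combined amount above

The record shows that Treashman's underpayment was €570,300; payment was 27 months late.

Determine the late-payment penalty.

Accrued rate: 2% × 27 = 54%, capped at 30% → 30%
Failure-to-pay penalty: 30% of €570,300 = €171,090
Penalty before surcharge: €171,090 + €4,750 = €175,840
Administrative surcharge: 20% of €175,840 = €35,168
Total penalty: €175,840 + €35,168 = €211,008

Penalty: €211,008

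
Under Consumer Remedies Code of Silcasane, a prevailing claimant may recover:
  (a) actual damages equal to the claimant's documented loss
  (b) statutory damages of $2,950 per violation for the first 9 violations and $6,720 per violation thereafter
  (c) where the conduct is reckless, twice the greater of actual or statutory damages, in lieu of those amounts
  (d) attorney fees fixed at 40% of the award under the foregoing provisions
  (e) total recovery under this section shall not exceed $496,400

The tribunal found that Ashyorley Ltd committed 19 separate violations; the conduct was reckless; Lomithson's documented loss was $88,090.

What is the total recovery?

First 9 violations: 9 × $2,950 = $26,550
Remaining violations: (19 − 9) × $6,720 = $67,200
Statutory damages: $26,550 + $67,200 = $93,750
Greater of actual damages ($88,090) or statutory damages ($93,750): $93,750
Doubled: 2 × $93,750 = $187,500
Attorney fees: 40% of $187,500 = $75,000
Total before cap: $187,500 + $75,000 = $262,500
Cap at $496,400: $262,500 is within the cap, no reduction.

$262,500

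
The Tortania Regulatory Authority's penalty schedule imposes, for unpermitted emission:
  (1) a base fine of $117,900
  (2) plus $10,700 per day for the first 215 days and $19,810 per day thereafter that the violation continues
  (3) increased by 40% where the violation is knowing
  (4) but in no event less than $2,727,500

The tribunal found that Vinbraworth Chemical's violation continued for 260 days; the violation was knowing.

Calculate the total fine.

$4,633,790

First 215 days: 215 × $10,700 = $2,300,500
Remaining days: (260 − 215) × $19,810 = $891,450
Per-day component: $2,300,500 + $891,450 = $3,191,950
Base plus per-day: $117,900 + $3,191,950 = $3,309,850
Enhancement: 40% of $3,309,850 = $1,323,940
Enhanced fine: $3,309,850 + $1,323,940 = $4,633,790
Minimum $2,727,500: $4,633,790 meets the minimum, no increase.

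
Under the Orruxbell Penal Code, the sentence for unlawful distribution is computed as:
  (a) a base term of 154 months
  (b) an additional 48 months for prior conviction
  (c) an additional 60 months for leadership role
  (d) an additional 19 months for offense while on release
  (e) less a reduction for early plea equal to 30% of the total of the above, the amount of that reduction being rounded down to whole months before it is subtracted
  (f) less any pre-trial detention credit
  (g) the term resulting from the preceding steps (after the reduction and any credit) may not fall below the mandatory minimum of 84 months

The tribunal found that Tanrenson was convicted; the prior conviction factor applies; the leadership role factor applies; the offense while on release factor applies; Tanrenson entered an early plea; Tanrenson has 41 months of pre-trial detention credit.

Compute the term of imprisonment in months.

156 months

Prior conviction enhancement: +48 months
Leadership role enhancement: +60 months
Offense while on release enhancement: +19 months
Adjusted term: 154 months + 48 months + 60 months + 19 months = 281 months
Early plea reduction: 30% of 281 months = 84 months (rounded down)
After reduction: 281 − 84 = 197 months
Less pre-trial detention credit: 197 months − 41 months = 156 months
Minimum 84 months: 156 months meets the minimum, no increase.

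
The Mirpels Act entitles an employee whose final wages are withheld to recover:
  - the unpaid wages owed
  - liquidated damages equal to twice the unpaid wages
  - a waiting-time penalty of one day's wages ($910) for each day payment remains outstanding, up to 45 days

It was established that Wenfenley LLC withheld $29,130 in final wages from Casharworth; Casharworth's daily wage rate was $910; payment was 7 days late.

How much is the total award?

Doubled: 2 × $29,130 = $58,260
Penalty days: min(7, 45) = 7
Waiting-time penalty: 7 × $910 = $6,370
Total award: $29,130 + $58,260 + $6,370 = $93,760

Total award: $93,760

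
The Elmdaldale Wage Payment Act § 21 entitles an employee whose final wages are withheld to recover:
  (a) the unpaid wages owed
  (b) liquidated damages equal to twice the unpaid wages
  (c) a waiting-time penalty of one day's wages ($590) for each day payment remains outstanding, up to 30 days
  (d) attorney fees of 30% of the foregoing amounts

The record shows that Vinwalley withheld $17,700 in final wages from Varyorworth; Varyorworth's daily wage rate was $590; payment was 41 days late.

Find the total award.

Doubled: 2 × $17,700 = $35,400
Penalty days: min(41, 30) = 30
Waiting-time penalty: 30 × $590 = $17,700
Subtotal: $17,700 + $35,400 + $17,700 = $70,800
Attorney fees: 30% of $70,800 = $21,240
Total award: $70,800 + $21,240 = $92,040

$92,040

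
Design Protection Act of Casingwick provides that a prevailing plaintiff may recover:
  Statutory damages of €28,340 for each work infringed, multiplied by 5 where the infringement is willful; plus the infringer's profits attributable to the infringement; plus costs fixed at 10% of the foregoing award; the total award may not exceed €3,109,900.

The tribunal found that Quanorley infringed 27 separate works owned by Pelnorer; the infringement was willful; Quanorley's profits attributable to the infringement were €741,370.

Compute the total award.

Statutory damages: 27 × €28,340 = €765,180
Multiplied by 5: 5 × €765,180 = €3,825,900
Combined award: €3,825,900 + €741,370 = €4,567,270
Costs: 10% of €4,567,270 = €456,727
Award plus costs: €4,567,270 + €456,727 = €5,023,997
Cap at €3,109,900: €5,023,997 exceeds the cap → €3,109,900

Award: €3,109,900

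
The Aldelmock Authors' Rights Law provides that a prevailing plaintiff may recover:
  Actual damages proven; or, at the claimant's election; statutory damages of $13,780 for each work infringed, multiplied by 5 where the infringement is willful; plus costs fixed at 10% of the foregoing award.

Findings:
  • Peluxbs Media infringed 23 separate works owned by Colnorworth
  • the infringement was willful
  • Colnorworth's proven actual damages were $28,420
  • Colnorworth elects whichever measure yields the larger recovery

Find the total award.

Statutory damages: 23 × $13,780 = $316,940
Multiplied by 5: 5 × $316,940 = $1,584,700
Greater of actual damages ($28,420) or enhanced statutory damages ($1,584,700): $1,584,700
Costs: 10% of $1,584,700 = $158,470
Award plus costs: $1,584,700 + $158,470 = $1,743,170

$1,743,170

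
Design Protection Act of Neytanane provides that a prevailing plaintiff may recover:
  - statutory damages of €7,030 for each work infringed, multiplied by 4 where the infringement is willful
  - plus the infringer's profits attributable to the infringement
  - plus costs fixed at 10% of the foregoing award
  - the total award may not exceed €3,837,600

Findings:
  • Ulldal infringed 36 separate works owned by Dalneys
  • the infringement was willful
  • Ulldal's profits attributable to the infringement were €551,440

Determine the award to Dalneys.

€1,720,136

Statutory damages: 36 × €7,030 = €253,080
Multiplied by 4: 4 × €253,080 = €1,012,320
Combined award: €1,012,320 + €551,440 = €1,563,760
Costs: 10% of €1,563,760 = €156,376
Award plus costs: €1,563,760 + €156,376 = €1,720,136
Cap at €3,837,600: €1,720,136 is within the cap, no reduction.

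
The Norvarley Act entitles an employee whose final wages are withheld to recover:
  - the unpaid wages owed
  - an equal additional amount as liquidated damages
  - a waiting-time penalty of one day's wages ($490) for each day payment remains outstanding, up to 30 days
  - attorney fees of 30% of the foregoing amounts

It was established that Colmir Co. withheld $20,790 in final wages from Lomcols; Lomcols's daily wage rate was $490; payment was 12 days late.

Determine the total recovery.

Liquidated damages (equal amount): $20,790
Penalty days: min(12, 30) = 12
Waiting-time penalty: 12 × $490 = $5,880
Subtotal: $20,790 + $20,790 + $5,880 = $47,460
Attorney fees: 30% of $47,460 = $14,238
Total award: $47,460 + $14,238 = $61,698

$61,698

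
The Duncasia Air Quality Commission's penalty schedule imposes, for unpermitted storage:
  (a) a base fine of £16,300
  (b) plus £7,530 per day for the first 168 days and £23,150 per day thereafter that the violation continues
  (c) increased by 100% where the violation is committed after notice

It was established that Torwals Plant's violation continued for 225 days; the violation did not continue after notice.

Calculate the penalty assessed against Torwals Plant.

£2,600,890

First 168 days: 168 × £7,530 = £1,265,040
Remaining days: (225 − 168) × £23,150 = £1,319,550
Per-day component: £1,265,040 + £1,319,550 = £2,584,590
Base plus per-day: £16,300 + £2,584,590 = £2,600,890
The violation did not continue after notice: no 100% increase.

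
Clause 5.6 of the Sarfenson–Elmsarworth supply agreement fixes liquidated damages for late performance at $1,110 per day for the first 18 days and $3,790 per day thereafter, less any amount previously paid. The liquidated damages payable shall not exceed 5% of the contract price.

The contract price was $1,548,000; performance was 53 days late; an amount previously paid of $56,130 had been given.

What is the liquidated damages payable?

$77,400

First 18 days: 18 × $1,110 = $19,980
Remaining days: (53 − 18) × $3,790 = $132,650
Accrued per-day damages: $19,980 + $132,650 = $152,630
Less amount previously paid: $152,630 − $56,130 = $96,500
Cap: 5% of $1,548,000 = $77,400
Cap at $77,400: $96,500 exceeds the cap → $77,400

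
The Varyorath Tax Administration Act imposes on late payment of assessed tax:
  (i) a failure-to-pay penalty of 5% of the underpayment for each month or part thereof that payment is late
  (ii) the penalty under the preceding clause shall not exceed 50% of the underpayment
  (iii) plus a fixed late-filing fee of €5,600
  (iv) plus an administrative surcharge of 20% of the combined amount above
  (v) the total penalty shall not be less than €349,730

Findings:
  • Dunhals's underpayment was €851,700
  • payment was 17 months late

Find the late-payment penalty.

Penalty: €517,740

Accrued rate: 5% × 17 = 85%, capped at 50% → 50%
Failure-to-pay penalty: 50% of €851,700 = €425,850
Penalty before surcharge: €425,850 + €5,600 = €431,450
Administrative surcharge: 20% of €431,450 = €86,290
Total penalty: €431,450 + €86,290 = €517,740
Minimum €349,730: €517,740 meets the minimum, no increase.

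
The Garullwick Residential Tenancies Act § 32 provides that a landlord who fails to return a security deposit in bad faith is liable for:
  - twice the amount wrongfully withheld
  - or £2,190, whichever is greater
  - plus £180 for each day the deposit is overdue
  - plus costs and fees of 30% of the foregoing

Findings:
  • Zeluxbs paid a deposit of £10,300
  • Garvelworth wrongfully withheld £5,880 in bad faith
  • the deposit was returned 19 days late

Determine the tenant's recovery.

Doubled: 2 × £5,880 = £11,760
Minimum £2,190: £11,760 meets the minimum, no increase.
Late-return penalty: 19 × £180 = £3,420
Damages plus late penalty: £11,760 + £3,420 = £15,180
Costs and fees: 30% of £15,180 = £4,554
Total recovery: £15,180 + £4,554 = £19,734

£19,734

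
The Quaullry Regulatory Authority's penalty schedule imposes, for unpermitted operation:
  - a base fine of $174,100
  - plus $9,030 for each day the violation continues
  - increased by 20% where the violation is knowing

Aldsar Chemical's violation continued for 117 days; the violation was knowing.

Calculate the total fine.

Per-day component: 117 × $9,030 = $1,056,510
Base plus per-day: $174,100 + $1,056,510 = $1,230,610
Enhancement: 20% of $1,230,610 = $246,122
Enhanced fine: $1,230,610 + $246,122 = $1,476,732

$1,476,732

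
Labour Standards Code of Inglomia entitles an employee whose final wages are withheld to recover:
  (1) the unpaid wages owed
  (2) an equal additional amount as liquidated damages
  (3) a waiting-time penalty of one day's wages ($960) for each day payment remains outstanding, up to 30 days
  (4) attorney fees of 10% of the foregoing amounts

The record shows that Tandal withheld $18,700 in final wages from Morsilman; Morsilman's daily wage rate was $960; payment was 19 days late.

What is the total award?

Liquidated damages (equal amount): $18,700
Penalty days: min(19, 30) = 19
Waiting-time penalty: 19 × $960 = $18,240
Subtotal: $18,700 + $18,700 + $18,240 = $55,640
Attorney fees: 10% of $55,640 = $5,564
Total award: $55,640 + $5,564 = $61,204

$61,204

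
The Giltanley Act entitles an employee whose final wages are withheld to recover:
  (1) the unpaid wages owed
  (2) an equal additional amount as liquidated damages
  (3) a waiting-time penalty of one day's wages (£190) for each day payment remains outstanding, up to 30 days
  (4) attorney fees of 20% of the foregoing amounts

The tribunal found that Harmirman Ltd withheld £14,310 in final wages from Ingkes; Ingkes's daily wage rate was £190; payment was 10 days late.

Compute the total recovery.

£36,624

Liquidated damages (equal amount): £14,310
Penalty days: min(10, 30) = 10
Waiting-time penalty: 10 × £190 = £1,900
Subtotal: £14,310 + £14,310 + £1,900 = £30,520
Attorney fees: 20% of £30,520 = £6,104
Total award: £30,520 + £6,104 = £36,624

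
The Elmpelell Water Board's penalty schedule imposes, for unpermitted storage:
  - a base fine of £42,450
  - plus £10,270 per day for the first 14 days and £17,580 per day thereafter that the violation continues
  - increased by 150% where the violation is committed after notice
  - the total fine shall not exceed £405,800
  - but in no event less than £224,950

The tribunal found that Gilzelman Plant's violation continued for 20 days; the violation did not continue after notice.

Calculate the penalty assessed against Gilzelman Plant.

£291,710

First 14 days: 14 × £10,270 = £143,780
Remaining days: (20 − 14) × £17,580 = £105,480
Per-day component: £143,780 + £105,480 = £249,260
Base plus per-day: £42,450 + £249,260 = £291,710
The violation did not continue after notice: no 150% increase.
Cap at £405,800: £291,710 is within the cap, no reduction.
Minimum £224,950: £291,710 meets the minimum, no increase.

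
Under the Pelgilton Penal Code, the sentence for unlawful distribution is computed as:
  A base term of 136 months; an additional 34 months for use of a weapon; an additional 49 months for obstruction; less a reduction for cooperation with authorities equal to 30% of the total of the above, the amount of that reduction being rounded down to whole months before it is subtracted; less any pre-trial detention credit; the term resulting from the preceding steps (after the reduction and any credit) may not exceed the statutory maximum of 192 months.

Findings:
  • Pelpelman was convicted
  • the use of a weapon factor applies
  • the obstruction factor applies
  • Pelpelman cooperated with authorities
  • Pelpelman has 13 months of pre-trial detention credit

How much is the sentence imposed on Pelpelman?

141 months

Use of a weapon enhancement: +34 months
Obstruction enhancement: +49 months
Adjusted term: 136 months + 34 months + 49 months = 219 months
Cooperation with authorities reduction: 30% of 219 months = 65 months (rounded down)
After reduction: 219 − 65 = 154 months
Less pre-trial detention credit: 154 months − 13 months = 141 months
Cap at 192 months: 141 months is within the cap, no reduction.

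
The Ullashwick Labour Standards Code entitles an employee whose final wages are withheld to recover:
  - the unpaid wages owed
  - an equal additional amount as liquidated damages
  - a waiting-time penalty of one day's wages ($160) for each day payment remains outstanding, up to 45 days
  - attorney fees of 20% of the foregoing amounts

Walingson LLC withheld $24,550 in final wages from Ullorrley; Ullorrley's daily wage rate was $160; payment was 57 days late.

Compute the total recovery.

$67,560

Liquidated damages (equal amount): $24,550
Penalty days: min(57, 45) = 45
Waiting-time penalty: 45 × $160 = $7,200
Subtotal: $24,550 + $24,550 + $7,200 = $56,300
Attorney fees: 20% of $56,300 = $11,260
Total award: $56,300 + $11,260 = $67,560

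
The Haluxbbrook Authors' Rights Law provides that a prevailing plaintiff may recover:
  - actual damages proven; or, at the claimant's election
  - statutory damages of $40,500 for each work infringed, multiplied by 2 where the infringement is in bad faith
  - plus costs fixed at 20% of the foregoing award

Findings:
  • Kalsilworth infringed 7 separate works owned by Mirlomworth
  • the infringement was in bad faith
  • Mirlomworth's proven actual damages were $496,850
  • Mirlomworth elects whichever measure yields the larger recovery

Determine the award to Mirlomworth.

Statutory damages: 7 × $40,500 = $283,500
Doubled: 2 × $283,500 = $567,000
Greater of actual damages ($496,850) or enhanced statutory damages ($567,000): $567,000
Costs: 20% of $567,000 = $113,400
Award plus costs: $567,000 + $113,400 = $680,400

Award: $680,400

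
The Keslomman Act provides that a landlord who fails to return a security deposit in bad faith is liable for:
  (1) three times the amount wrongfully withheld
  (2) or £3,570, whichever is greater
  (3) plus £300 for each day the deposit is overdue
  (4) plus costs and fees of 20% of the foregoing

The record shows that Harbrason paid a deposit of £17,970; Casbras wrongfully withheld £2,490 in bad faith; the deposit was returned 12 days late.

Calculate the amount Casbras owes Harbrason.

Trebled: 3 × £2,490 = £7,470
Minimum £3,570: £7,470 meets the minimum, no increase.
Late-return penalty: 12 × £300 = £3,600
Damages plus late penalty: £7,470 + £3,600 = £11,070
Costs and fees: 20% of £11,070 = £2,214
Total recovery: £11,070 + £2,214 = £13,284

£13,284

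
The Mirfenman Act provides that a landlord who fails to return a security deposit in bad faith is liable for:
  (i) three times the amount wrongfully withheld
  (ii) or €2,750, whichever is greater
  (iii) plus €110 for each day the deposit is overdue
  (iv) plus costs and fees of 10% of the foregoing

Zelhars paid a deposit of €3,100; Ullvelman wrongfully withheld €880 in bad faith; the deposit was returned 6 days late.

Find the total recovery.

Trebled: 3 × €880 = €2,640
Minimum €2,750: €2,640 is below the minimum → €2,750
Late-return penalty: 6 × €110 = €660
Damages plus late penalty: €2,750 + €660 = €3,410
Costs and fees: 10% of €3,410 = €341
Total recovery: €3,410 + €341 = €3,751

€3,751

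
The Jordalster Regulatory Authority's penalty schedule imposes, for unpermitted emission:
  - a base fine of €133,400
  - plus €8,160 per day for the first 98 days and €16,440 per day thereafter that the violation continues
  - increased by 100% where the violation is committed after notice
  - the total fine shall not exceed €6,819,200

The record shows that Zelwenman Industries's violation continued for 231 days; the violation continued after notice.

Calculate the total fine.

€6,239,200

First 98 days: 98 × €8,160 = €799,680
Remaining days: (231 − 98) × €16,440 = €2,186,520
Per-day component: €799,680 + €2,186,520 = €2,986,200
Base plus per-day: €133,400 + €2,986,200 = €3,119,600
Enhancement: 100% of €3,119,600 = €3,119,600
Enhanced fine: €3,119,600 + €3,119,600 = €6,239,200
Cap at €6,819,200: €6,239,200 is within the cap, no reduction.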